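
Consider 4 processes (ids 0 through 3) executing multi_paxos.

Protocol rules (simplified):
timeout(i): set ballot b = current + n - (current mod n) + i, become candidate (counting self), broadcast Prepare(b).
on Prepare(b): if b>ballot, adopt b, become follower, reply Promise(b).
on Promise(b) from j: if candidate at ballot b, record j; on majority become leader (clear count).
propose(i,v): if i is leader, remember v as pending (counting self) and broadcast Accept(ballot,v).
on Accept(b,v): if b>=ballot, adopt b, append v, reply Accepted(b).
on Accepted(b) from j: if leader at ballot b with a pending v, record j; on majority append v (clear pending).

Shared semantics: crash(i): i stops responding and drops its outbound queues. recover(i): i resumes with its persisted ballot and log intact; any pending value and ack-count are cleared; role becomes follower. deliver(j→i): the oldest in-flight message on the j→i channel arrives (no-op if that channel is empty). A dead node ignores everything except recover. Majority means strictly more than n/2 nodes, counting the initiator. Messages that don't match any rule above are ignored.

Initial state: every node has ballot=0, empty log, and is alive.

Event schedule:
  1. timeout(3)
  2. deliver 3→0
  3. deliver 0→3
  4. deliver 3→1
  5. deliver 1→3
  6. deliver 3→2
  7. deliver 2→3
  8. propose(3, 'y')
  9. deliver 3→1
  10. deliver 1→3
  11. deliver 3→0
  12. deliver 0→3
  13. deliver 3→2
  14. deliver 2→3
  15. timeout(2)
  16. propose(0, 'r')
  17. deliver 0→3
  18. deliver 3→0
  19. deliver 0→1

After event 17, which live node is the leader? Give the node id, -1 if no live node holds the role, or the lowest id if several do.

after 1 — timeout(3): n3:cand/b7/[-]
after 2 — deliver 3→0: n0:foll/b7/[-]
after 3 — deliver 0→3: ·
after 4 — deliver 3→1: n1:foll/b7/[-]
after 5 — deliver 1→3: n3:lead/b7/[-]
after 6 — deliver 3→2: n2:foll/b7/[-]
after 7 — deliver 2→3: ·
after 8 — propose(3,'y'): ·
after 9 — deliver 3→1: n1:foll/b7/[y]
after 10 — deliver 1→3: ·
after 11 — deliver 3→0: n0:foll/b7/[y]
after 12 — deliver 0→3: n3:lead/b7/[y]
after 13 — deliver 3→2: n2:foll/b7/[y]
after 14 — deliver 2→3: ·
after 15 — timeout(2): n2:cand/b10/[y]
after 16 — propose(0,'r'): ·
after 17 — deliver 0→3: ·

3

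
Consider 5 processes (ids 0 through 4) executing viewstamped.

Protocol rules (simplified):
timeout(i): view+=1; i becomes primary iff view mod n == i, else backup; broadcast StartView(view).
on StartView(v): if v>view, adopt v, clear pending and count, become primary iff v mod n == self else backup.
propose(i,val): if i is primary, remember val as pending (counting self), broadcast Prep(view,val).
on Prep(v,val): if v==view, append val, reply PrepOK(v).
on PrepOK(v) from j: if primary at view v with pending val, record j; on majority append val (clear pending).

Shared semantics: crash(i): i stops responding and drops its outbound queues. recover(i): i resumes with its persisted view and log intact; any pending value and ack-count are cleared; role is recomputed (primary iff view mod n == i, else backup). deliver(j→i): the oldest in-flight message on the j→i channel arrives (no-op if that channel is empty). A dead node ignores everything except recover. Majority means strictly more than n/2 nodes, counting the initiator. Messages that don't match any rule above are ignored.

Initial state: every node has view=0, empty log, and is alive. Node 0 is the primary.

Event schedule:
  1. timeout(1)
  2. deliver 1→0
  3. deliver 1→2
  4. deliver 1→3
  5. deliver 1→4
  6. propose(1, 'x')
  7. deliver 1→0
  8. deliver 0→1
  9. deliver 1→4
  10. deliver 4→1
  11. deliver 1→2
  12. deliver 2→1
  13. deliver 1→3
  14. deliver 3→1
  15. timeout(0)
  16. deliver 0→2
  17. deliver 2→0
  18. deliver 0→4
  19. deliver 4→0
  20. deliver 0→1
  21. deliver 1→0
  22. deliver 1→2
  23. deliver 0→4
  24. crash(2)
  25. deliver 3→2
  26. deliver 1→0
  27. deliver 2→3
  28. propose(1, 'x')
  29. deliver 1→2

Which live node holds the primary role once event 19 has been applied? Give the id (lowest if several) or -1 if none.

step 1 timeout(1): 1={prim,v=1,log=-}
step 2 deliver 1→0: 0={back,v=1,log=-}
step 3 deliver 1→2: 2={back,v=1,log=-}
step 4 deliver 1→3: 3={back,v=1,log=-}
step 5 deliver 1→4: 4={back,v=1,log=-}
step 6 propose(1,'x'): —
step 7 deliver 1→0: 0={back,v=1,log=x}
step 8 deliver 0→1: —
step 9 deliver 1→4: 4={back,v=1,log=x}
step 10 deliver 4→1: 1={prim,v=1,log=x}
step 11 deliver 1→2: 2={back,v=1,log=x}
step 12 deliver 2→1: —
step 13 deliver 1→3: 3={back,v=1,log=x}
step 14 deliver 3→1: —
step 15 timeout(0): 0={back,v=2,log=x}
step 16 deliver 0→2: 2={prim,v=2,log=x}
step 17 deliver 2→0: —
step 18 deliver 0→4: 4={back,v=2,log=x}
step 19 deliver 4→0: —

1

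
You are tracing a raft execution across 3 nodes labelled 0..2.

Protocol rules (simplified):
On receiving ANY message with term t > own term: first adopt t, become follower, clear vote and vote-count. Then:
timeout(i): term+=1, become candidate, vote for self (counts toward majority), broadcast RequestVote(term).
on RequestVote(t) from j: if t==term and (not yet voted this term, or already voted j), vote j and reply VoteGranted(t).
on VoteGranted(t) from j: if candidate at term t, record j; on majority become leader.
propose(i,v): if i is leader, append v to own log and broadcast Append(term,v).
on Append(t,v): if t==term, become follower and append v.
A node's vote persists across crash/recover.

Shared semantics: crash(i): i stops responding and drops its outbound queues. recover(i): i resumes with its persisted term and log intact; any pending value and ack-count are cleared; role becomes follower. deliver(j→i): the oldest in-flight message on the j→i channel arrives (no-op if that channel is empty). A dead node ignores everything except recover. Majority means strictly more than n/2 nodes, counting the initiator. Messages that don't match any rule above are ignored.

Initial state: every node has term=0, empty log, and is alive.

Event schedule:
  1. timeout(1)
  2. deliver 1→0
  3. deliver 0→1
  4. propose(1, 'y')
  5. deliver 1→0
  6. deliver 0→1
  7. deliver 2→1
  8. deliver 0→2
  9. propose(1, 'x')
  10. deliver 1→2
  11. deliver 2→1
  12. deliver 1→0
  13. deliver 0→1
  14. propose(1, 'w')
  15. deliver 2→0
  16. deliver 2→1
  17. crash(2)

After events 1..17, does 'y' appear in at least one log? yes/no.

[1] timeout(1) → N1(cand t1 [-])
[2] deliver 1→0 → N0(foll t1 [-])
[3] deliver 0→1 → N1(lead t1 [-])
[4] propose(1,'y') → N1(lead t1 [y])
[5] deliver 1→0 → N0(foll t1 [y])
[6] deliver 0→1 → ∅
[7] deliver 2→1 → ∅
[8] deliver 0→2 → ∅
[9] propose(1,'x') → N1(lead t1 [y,x])
[10] deliver 1→2 → N2(foll t1 [-])
[11] deliver 2→1 → ∅
[12] deliver 1→0 → N0(foll t1 [y,x])
[13] deliver 0→1 → ∅
[14] propose(1,'w') → N1(lead t1 [y,x,w])
[15] deliver 2→0 → ∅
[16] deliver 2→1 → ∅
[17] crash(2) → N2(✗foll t1 [-])

yes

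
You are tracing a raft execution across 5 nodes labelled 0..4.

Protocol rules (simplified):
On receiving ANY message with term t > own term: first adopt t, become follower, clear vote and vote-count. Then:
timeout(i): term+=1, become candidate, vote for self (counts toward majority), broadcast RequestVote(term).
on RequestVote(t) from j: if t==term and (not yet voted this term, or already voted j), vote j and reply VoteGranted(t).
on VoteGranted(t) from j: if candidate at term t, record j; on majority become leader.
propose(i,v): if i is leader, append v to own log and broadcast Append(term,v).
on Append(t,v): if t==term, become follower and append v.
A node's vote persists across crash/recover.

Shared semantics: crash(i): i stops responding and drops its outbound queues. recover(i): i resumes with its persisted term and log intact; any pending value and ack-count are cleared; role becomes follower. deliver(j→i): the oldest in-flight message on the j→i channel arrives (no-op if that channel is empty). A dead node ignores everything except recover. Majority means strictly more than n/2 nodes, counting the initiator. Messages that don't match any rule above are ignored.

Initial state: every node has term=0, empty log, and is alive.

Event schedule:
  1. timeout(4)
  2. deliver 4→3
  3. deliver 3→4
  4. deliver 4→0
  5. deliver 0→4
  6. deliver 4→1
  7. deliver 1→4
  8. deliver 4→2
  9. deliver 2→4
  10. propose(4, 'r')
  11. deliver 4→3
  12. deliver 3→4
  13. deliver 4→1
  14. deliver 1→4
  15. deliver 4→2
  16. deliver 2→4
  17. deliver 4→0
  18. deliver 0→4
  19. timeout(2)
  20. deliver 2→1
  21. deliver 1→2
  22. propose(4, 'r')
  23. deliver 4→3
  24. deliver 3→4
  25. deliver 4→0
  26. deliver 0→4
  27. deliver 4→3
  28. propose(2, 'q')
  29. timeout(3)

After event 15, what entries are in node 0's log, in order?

empty

step 1 timeout(4): 4={cand,t=1,log=-}
step 2 deliver 4→3: 3={foll,t=1,log=-}
step 3 deliver 3→4: —
step 4 deliver 4→0: 0={foll,t=1,log=-}
step 5 deliver 0→4: 4={lead,t=1,log=-}
step 6 deliver 4→1: 1={foll,t=1,log=-}
step 7 deliver 1→4: —
step 8 deliver 4→2: 2={foll,t=1,log=-}
step 9 deliver 2→4: —
step 10 propose(4,'r'): 4={lead,t=1,log=r}
step 11 deliver 4→3: 3={foll,t=1,log=r}
step 12 deliver 3→4: —
step 13 deliver 4→1: 1={foll,t=1,log=r}
step 14 deliver 1→4: —
step 15 deliver 4→2: 2={foll,t=1,log=r}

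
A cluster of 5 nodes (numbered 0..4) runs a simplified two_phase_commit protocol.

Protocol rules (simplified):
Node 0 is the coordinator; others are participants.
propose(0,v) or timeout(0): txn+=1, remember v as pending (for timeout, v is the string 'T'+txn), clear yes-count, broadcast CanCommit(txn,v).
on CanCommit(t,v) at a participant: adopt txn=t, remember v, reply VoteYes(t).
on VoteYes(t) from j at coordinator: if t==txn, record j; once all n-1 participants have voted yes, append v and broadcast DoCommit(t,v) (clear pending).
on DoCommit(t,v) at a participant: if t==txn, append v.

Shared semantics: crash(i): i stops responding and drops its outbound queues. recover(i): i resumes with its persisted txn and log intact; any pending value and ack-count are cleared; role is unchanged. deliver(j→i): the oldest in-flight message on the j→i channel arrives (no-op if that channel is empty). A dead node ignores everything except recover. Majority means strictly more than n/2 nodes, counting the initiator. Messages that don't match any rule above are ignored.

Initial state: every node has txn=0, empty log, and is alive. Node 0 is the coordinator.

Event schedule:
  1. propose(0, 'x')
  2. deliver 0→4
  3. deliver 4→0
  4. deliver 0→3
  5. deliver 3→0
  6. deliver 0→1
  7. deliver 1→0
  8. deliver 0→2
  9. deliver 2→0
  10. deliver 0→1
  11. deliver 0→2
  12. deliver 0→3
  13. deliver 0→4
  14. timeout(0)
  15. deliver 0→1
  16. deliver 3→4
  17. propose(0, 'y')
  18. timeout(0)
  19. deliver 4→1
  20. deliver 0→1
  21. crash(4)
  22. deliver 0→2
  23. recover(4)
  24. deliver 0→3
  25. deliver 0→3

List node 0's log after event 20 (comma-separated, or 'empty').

x

after 1 — propose(0,'x'): n0:coor/t1/[-]
after 2 — deliver 0→4: n4:part/t1/[-]
after 3 — deliver 4→0: ·
after 4 — deliver 0→3: n3:part/t1/[-]
after 5 — deliver 3→0: ·
after 6 — deliver 0→1: n1:part/t1/[-]
after 7 — deliver 1→0: ·
after 8 — deliver 0→2: n2:part/t1/[-]
after 9 — deliver 2→0: n0:coor/t1/[x]
after 10 — deliver 0→1: n1:part/t1/[x]
after 11 — deliver 0→2: n2:part/t1/[x]
after 12 — deliver 0→3: n3:part/t1/[x]
after 13 — deliver 0→4: n4:part/t1/[x]
after 14 — timeout(0): n0:coor/t2/[x]
after 15 — deliver 0→1: n1:part/t2/[x]
after 16 — deliver 3→4: ·
after 17 — propose(0,'y'): n0:coor/t3/[x]
after 18 — timeout(0): n0:coor/t4/[x]
after 19 — deliver 4→1: ·
after 20 — deliver 0→1: n1:part/t3/[x]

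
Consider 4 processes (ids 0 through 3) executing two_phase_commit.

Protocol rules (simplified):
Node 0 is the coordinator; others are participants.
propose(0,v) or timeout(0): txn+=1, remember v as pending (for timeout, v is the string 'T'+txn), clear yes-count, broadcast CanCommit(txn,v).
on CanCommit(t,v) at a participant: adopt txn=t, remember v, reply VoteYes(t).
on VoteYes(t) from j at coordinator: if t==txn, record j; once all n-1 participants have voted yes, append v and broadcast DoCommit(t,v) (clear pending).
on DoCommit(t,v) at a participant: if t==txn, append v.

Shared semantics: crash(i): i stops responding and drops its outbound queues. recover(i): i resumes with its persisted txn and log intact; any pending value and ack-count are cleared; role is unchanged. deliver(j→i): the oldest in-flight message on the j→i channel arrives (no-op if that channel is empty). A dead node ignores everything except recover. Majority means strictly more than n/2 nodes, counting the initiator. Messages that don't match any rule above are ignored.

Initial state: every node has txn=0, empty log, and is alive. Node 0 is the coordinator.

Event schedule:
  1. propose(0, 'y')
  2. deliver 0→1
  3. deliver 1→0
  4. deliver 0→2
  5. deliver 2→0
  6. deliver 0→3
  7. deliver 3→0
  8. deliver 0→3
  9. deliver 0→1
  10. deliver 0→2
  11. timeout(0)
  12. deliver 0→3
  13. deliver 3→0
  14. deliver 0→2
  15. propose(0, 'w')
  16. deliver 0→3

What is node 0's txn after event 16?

1. propose(0,'y'):  <0:coor t1 ->
2. deliver 0→1:  <1:part t1 ->
3. deliver 1→0:  nop
4. deliver 0→2:  <2:part t1 ->
5. deliver 2→0:  nop
6. deliver 0→3:  <3:part t1 ->
7. deliver 3→0:  <0:coor t1 y>
8. deliver 0→3:  <3:part t1 y>
9. deliver 0→1:  <1:part t1 y>
10. deliver 0→2:  <2:part t1 y>
11. timeout(0):  <0:coor t2 y>
12. deliver 0→3:  <3:part t2 y>
13. deliver 3→0:  nop
14. deliver 0→2:  <2:part t2 y>
15. propose(0,'w'):  <0:coor t3 y>
16. deliver 0→3:  <3:part t3 y>

3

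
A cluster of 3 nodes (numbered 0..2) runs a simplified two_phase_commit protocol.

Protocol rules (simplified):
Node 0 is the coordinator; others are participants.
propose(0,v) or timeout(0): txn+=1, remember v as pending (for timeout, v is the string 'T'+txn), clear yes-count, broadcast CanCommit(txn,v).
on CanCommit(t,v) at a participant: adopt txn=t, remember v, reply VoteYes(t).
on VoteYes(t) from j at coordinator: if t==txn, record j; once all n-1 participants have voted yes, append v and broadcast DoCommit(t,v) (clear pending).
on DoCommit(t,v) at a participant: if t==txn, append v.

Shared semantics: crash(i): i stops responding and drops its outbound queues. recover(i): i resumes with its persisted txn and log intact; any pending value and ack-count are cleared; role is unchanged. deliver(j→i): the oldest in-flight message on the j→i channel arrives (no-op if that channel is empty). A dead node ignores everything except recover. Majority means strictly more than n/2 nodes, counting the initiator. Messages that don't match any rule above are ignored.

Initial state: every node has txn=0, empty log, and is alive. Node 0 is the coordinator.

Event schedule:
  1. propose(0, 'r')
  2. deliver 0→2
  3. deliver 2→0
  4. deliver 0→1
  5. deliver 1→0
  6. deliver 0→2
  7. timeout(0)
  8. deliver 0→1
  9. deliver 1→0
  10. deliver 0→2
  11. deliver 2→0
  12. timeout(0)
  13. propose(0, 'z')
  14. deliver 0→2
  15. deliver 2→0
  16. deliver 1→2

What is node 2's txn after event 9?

step 1 propose(0,'r'): 0={coor,t=1,log=-}
step 2 deliver 0→2: 2={part,t=1,log=-}
step 3 deliver 2→0: —
step 4 deliver 0→1: 1={part,t=1,log=-}
step 5 deliver 1→0: 0={coor,t=1,log=r}
step 6 deliver 0→2: 2={part,t=1,log=r}
step 7 timeout(0): 0={coor,t=2,log=r}
step 8 deliver 0→1: 1={part,t=1,log=r}
step 9 deliver 1→0: —

1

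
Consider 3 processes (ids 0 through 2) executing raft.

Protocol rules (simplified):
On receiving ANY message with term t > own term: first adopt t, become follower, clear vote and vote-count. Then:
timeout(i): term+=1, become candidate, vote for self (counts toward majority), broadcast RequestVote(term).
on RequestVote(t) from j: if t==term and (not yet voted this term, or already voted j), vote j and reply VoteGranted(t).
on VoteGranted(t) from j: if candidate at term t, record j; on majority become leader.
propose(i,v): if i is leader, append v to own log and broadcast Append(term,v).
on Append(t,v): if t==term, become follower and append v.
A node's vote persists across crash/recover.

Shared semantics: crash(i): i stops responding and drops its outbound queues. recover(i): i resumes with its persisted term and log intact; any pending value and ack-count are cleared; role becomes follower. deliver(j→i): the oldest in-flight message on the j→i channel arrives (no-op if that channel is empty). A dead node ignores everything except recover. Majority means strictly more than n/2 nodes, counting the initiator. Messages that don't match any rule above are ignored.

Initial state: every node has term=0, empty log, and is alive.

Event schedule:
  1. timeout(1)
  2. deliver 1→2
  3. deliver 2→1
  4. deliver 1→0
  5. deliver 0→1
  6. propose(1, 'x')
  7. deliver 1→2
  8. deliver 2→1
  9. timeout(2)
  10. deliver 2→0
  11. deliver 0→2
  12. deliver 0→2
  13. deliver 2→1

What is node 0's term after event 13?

step 1 timeout(1): 1={cand,t=1,log=-}
step 2 deliver 1→2: 2={foll,t=1,log=-}
step 3 deliver 2→1: 1={lead,t=1,log=-}
step 4 deliver 1→0: 0={foll,t=1,log=-}
step 5 deliver 0→1: —
step 6 propose(1,'x'): 1={lead,t=1,log=x}
step 7 deliver 1→2: 2={foll,t=1,log=x}
step 8 deliver 2→1: —
step 9 timeout(2): 2={cand,t=2,log=x}
step 10 deliver 2→0: 0={foll,t=2,log=-}
step 11 deliver 0→2: 2={lead,t=2,log=x}
step 12 deliver 0→2: —
step 13 deliver 2→1: 1={foll,t=2,log=x}

2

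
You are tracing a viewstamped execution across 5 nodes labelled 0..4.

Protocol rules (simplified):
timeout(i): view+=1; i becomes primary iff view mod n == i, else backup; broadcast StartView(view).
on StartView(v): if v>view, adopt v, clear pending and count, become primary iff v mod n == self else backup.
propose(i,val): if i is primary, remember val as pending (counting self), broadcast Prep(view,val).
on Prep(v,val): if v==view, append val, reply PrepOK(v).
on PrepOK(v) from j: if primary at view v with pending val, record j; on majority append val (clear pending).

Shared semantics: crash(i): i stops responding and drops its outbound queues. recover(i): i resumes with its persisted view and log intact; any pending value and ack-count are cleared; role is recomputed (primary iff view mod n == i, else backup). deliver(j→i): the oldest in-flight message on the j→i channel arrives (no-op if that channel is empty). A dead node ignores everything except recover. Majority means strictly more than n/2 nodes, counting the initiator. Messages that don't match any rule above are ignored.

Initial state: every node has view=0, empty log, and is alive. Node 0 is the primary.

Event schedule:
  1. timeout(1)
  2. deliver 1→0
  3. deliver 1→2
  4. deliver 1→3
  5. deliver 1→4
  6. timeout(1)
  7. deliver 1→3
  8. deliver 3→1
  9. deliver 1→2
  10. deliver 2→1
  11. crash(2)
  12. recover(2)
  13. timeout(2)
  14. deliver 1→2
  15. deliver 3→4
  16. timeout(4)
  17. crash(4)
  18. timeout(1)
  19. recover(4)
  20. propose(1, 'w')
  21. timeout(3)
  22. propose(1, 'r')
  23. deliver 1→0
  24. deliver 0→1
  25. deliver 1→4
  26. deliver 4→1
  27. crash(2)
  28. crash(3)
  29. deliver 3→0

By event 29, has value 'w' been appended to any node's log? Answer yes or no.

1. timeout(1):  <1:prim v1 ->
2. deliver 1→0:  <0:back v1 ->
3. deliver 1→2:  <2:back v1 ->
4. deliver 1→3:  <3:back v1 ->
5. deliver 1→4:  <4:back v1 ->
6. timeout(1):  <1:back v2 ->
7. deliver 1→3:  <3:back v2 ->
8. deliver 3→1:  nop
9. deliver 1→2:  <2:prim v2 ->
10. deliver 2→1:  nop
11. crash(2):  <2:✗prim v2 ->
12. recover(2):  <2:prim v2 ->
13. timeout(2):  <2:back v3 ->
14. deliver 1→2:  nop
15. deliver 3→4:  nop
16. timeout(4):  <4:back v2 ->
17. crash(4):  <4:✗back v2 ->
18. timeout(1):  <1:back v3 ->
19. recover(4):  <4:back v2 ->
20. propose(1,'w'):  nop
21. timeout(3):  <3:prim v3 ->
22. propose(1,'r'):  nop
23. deliver 1→0:  <0:back v2 ->
24. deliver 0→1:  nop
25. deliver 1→4:  nop
26. deliver 4→1:  nop
27. crash(2):  <2:✗back v3 ->
28. crash(3):  <3:✗prim v3 ->
29. deliver 3→0:  nop

no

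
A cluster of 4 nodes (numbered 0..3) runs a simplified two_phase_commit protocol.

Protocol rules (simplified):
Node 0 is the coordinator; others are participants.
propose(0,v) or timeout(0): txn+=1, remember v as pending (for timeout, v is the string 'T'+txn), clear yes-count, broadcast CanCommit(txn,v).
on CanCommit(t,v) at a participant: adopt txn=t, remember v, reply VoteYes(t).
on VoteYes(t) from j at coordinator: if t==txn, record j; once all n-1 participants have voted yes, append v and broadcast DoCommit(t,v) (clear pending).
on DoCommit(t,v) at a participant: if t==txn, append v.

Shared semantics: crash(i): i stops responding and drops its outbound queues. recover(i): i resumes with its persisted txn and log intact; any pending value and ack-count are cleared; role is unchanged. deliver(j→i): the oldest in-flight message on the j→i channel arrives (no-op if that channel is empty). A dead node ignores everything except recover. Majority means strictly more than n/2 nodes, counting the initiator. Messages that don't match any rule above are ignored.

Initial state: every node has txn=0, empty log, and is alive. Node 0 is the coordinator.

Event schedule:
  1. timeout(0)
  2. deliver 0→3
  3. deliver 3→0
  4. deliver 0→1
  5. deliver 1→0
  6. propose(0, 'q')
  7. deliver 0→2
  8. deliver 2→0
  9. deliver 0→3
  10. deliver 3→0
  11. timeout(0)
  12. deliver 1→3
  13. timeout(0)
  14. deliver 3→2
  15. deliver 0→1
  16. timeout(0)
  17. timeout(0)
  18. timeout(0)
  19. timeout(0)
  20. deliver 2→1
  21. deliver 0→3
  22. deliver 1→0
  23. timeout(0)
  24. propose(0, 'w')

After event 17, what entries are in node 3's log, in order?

empty

step 1 timeout(0): 0={coor,t=1,log=-}
step 2 deliver 0→3: 3={part,t=1,log=-}
step 3 deliver 3→0: —
step 4 deliver 0→1: 1={part,t=1,log=-}
step 5 deliver 1→0: —
step 6 propose(0,'q'): 0={coor,t=2,log=-}
step 7 deliver 0→2: 2={part,t=1,log=-}
step 8 deliver 2→0: —
step 9 deliver 0→3: 3={part,t=2,log=-}
step 10 deliver 3→0: —
step 11 timeout(0): 0={coor,t=3,log=-}
step 12 deliver 1→3: —
step 13 timeout(0): 0={coor,t=4,log=-}
step 14 deliver 3→2: —
step 15 deliver 0→1: 1={part,t=2,log=-}
step 16 timeout(0): 0={coor,t=5,log=-}
step 17 timeout(0): 0={coor,t=6,log=-}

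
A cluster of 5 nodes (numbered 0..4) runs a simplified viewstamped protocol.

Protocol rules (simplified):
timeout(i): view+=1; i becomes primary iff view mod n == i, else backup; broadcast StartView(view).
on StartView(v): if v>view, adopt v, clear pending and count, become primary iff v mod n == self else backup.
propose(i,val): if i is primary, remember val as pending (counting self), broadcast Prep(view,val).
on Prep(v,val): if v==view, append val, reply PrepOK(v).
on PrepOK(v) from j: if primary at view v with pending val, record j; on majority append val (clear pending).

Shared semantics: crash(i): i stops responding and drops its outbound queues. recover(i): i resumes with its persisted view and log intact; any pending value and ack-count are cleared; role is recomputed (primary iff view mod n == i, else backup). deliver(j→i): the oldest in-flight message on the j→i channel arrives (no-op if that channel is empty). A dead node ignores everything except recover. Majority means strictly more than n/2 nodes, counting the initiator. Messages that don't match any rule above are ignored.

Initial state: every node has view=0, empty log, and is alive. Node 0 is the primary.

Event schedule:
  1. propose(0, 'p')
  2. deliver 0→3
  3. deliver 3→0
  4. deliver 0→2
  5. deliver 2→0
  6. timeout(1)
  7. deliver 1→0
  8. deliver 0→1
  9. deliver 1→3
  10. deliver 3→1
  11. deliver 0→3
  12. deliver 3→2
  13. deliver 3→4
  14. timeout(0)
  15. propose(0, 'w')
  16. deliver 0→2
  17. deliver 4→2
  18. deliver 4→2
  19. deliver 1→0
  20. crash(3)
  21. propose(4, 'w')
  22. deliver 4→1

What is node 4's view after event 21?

0

[1] propose(0,'p') → ∅
[2] deliver 0→3 → N3(back v0 [p])
[3] deliver 3→0 → ∅
[4] deliver 0→2 → N2(back v0 [p])
[5] deliver 2→0 → N0(prim v0 [p])
[6] timeout(1) → N1(prim v1 [-])
[7] deliver 1→0 → N0(back v1 [p])
[8] deliver 0→1 → ∅
[9] deliver 1→3 → N3(back v1 [p])
[10] deliver 3→1 → ∅
[11] deliver 0→3 → ∅
[12] deliver 3→2 → ∅
[13] deliver 3→4 → ∅
[14] timeout(0) → N0(back v2 [p])
[15] propose(0,'w') → ∅
[16] deliver 0→2 → N2(prim v2 [p])
[17] deliver 4→2 → ∅
[18] deliver 4→2 → ∅
[19] deliver 1→0 → ∅
[20] crash(3) → N3(✗back v1 [p])
[21] propose(4,'w') → ∅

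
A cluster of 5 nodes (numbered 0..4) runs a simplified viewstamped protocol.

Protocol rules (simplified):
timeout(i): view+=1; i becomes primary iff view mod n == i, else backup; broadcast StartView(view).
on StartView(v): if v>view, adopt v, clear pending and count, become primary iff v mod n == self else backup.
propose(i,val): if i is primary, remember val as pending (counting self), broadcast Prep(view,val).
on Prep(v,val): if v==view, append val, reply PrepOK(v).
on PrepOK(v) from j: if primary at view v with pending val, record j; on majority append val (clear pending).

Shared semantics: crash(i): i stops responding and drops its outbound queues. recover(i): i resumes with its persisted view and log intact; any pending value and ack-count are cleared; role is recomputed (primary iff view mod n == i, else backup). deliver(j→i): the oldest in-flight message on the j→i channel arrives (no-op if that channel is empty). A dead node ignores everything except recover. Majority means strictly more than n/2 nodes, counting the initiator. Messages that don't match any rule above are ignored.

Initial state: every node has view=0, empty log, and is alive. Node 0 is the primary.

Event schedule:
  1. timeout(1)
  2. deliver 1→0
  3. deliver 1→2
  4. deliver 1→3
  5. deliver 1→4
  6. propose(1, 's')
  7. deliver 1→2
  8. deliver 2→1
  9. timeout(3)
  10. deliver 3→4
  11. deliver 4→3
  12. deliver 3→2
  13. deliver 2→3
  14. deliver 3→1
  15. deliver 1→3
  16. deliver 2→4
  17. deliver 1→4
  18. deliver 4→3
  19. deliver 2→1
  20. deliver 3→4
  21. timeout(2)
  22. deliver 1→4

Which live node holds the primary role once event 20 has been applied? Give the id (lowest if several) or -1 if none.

2

1. timeout(1):  <1:prim v1 ->
2. deliver 1→0:  <0:back v1 ->
3. deliver 1→2:  <2:back v1 ->
4. deliver 1→3:  <3:back v1 ->
5. deliver 1→4:  <4:back v1 ->
6. propose(1,'s'):  nop
7. deliver 1→2:  <2:back v1 s>
8. deliver 2→1:  nop
9. timeout(3):  <3:back v2 ->
10. deliver 3→4:  <4:back v2 ->
11. deliver 4→3:  nop
12. deliver 3→2:  <2:prim v2 s>
13. deliver 2→3:  nop
14. deliver 3→1:  <1:back v2 ->
15. deliver 1→3:  nop
16. deliver 2→4:  nop
17. deliver 1→4:  nop
18. deliver 4→3:  nop
19. deliver 2→1:  nop
20. deliver 3→4:  nop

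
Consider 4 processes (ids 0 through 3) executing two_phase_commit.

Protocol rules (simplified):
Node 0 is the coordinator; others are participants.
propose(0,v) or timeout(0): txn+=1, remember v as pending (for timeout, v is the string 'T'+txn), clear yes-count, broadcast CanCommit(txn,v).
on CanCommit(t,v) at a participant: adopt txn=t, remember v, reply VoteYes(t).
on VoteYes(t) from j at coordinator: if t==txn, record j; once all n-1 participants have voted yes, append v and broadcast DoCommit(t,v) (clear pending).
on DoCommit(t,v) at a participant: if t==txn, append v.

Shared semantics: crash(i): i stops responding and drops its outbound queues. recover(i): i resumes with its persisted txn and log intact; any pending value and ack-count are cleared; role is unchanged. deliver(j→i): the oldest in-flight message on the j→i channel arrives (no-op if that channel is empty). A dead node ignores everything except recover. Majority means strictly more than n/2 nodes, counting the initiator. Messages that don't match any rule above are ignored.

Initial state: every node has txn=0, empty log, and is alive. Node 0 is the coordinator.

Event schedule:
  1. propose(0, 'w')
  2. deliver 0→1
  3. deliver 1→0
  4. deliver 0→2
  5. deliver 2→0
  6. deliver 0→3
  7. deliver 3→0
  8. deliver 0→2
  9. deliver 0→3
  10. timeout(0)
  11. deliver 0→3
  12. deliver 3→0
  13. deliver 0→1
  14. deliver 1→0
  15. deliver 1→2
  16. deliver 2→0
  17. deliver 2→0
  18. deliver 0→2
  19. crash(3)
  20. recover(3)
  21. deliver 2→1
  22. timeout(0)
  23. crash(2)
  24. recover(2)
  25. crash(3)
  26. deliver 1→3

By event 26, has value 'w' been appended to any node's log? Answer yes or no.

after 1 — propose(0,'w'): n0:coor/t1/[-]
after 2 — deliver 0→1: n1:part/t1/[-]
after 3 — deliver 1→0: ·
after 4 — deliver 0→2: n2:part/t1/[-]
after 5 — deliver 2→0: ·
after 6 — deliver 0→3: n3:part/t1/[-]
after 7 — deliver 3→0: n0:coor/t1/[w]
after 8 — deliver 0→2: n2:part/t1/[w]
after 9 — deliver 0→3: n3:part/t1/[w]
after 10 — timeout(0): n0:coor/t2/[w]
after 11 — deliver 0→3: n3:part/t2/[w]
after 12 — deliver 3→0: ·
after 13 — deliver 0→1: n1:part/t1/[w]
after 14 — deliver 1→0: ·
after 15 — deliver 1→2: ·
after 16 — deliver 2→0: ·
after 17 — deliver 2→0: ·
after 18 — deliver 0→2: n2:part/t2/[w]
after 19 — crash(3): n3:✗part/t2/[w]
after 20 — recover(3): n3:part/t2/[w]
after 21 — deliver 2→1: ·
after 22 — timeout(0): n0:coor/t3/[w]
after 23 — crash(2): n2:✗part/t2/[w]
after 24 — recover(2): n2:part/t2/[w]
after 25 — crash(3): n3:✗part/t2/[w]
after 26 — deliver 1→3: ·

yes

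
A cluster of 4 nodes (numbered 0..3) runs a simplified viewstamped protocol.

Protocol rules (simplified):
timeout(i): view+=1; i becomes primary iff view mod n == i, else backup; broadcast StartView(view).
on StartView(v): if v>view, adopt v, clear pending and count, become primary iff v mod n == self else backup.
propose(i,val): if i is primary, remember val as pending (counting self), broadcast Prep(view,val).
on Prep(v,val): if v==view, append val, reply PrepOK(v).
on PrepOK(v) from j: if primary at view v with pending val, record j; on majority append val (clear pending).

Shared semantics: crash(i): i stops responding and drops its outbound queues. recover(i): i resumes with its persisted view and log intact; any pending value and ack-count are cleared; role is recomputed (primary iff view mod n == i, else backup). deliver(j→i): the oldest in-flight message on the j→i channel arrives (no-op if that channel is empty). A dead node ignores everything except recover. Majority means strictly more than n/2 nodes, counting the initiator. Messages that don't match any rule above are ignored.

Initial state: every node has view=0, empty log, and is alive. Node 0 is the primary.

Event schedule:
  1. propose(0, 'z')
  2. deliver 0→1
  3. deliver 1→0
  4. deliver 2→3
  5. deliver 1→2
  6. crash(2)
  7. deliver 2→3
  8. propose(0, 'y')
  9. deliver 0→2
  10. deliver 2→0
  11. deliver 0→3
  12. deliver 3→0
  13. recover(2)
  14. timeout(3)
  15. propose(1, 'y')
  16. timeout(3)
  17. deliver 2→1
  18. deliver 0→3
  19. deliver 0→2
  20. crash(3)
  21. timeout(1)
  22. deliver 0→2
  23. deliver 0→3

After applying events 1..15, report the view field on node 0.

0

after 1 — propose(0,'z'): ·
after 2 — deliver 0→1: n1:back/v0/[z]
after 3 — deliver 1→0: ·
after 4 — deliver 2→3: ·
after 5 — deliver 1→2: ·
after 6 — crash(2): n2:✗back/v0/[-]
after 7 — deliver 2→3: ·
after 8 — propose(0,'y'): ·
after 9 — deliver 0→2: ·
after 10 — deliver 2→0: ·
after 11 — deliver 0→3: n3:back/v0/[z]
after 12 — deliver 3→0: ·
after 13 — recover(2): n2:back/v0/[-]
after 14 — timeout(3): n3:back/v1/[z]
after 15 — propose(1,'y'): ·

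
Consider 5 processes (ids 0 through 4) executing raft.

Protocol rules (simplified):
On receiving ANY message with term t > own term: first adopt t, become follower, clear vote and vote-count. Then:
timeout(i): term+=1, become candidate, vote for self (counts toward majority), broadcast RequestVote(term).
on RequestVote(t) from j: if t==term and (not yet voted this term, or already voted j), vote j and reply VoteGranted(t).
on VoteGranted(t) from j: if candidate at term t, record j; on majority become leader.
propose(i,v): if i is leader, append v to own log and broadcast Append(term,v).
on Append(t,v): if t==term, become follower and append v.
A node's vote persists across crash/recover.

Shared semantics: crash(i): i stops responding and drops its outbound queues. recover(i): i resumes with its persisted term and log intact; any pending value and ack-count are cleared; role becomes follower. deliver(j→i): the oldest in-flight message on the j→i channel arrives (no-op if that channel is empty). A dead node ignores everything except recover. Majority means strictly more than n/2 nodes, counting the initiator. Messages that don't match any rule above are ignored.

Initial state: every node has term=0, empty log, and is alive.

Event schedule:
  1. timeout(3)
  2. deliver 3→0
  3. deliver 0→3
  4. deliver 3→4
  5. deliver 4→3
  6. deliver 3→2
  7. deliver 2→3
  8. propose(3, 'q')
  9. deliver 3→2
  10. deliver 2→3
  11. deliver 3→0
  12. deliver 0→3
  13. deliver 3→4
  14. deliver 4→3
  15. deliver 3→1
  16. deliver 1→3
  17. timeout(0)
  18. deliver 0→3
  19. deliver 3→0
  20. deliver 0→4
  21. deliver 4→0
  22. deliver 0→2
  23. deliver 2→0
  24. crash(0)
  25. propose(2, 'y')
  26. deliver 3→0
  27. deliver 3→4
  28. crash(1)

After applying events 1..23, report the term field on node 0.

step 1 timeout(3): 3={cand,t=1,log=-}
step 2 deliver 3→0: 0={foll,t=1,log=-}
step 3 deliver 0→3: —
step 4 deliver 3→4: 4={foll,t=1,log=-}
step 5 deliver 4→3: 3={lead,t=1,log=-}
step 6 deliver 3→2: 2={foll,t=1,log=-}
step 7 deliver 2→3: —
step 8 propose(3,'q'): 3={lead,t=1,log=q}
step 9 deliver 3→2: 2={foll,t=1,log=q}
step 10 deliver 2→3: —
step 11 deliver 3→0: 0={foll,t=1,log=q}
step 12 deliver 0→3: —
step 13 deliver 3→4: 4={foll,t=1,log=q}
step 14 deliver 4→3: —
step 15 deliver 3→1: 1={foll,t=1,log=-}
step 16 deliver 1→3: —
step 17 timeout(0): 0={cand,t=2,log=q}
step 18 deliver 0→3: 3={foll,t=2,log=q}
step 19 deliver 3→0: —
step 20 deliver 0→4: 4={foll,t=2,log=q}
step 21 deliver 4→0: 0={lead,t=2,log=q}
step 22 deliver 0→2: 2={foll,t=2,log=q}
step 23 deliver 2→0: —

2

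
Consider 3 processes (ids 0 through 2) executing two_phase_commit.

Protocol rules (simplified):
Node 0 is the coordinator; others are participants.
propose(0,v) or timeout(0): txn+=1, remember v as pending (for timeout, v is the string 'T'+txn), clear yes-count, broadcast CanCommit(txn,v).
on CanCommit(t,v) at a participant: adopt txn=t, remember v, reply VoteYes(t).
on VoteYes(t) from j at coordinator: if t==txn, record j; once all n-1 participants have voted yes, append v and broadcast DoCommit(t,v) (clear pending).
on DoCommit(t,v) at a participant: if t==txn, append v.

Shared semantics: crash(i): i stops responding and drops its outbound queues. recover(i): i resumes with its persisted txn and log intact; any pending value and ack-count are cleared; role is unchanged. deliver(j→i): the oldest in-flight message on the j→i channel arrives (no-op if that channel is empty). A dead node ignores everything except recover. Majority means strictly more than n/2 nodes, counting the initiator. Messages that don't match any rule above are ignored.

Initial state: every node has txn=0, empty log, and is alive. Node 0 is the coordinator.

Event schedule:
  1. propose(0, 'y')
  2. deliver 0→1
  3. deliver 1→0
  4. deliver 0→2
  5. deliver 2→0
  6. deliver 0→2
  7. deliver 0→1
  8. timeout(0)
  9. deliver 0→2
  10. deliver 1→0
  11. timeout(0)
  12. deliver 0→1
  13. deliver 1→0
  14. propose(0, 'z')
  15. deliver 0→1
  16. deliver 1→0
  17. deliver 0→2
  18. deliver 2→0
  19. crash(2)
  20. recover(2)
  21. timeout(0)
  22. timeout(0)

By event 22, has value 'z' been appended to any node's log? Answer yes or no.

e1 propose(0,'y'): 0[coor,t=1,-]
e2 deliver 0→1: 1[part,t=1,-]
e3 deliver 1→0: ·
e4 deliver 0→2: 2[part,t=1,-]
e5 deliver 2→0: 0[coor,t=1,y]
e6 deliver 0→2: 2[part,t=1,y]
e7 deliver 0→1: 1[part,t=1,y]
e8 timeout(0): 0[coor,t=2,y]
e9 deliver 0→2: 2[part,t=2,y]
e10 deliver 1→0: ·
e11 timeout(0): 0[coor,t=3,y]
e12 deliver 0→1: 1[part,t=2,y]
e13 deliver 1→0: ·
e14 propose(0,'z'): 0[coor,t=4,y]
e15 deliver 0→1: 1[part,t=3,y]
e16 deliver 1→0: ·
e17 deliver 0→2: 2[part,t=3,y]
e18 deliver 2→0: ·
e19 crash(2): 2[✗part,t=3,y]
e20 recover(2): 2[part,t=3,y]
e21 timeout(0): 0[coor,t=5,y]
e22 timeout(0): 0[coor,t=6,y]

no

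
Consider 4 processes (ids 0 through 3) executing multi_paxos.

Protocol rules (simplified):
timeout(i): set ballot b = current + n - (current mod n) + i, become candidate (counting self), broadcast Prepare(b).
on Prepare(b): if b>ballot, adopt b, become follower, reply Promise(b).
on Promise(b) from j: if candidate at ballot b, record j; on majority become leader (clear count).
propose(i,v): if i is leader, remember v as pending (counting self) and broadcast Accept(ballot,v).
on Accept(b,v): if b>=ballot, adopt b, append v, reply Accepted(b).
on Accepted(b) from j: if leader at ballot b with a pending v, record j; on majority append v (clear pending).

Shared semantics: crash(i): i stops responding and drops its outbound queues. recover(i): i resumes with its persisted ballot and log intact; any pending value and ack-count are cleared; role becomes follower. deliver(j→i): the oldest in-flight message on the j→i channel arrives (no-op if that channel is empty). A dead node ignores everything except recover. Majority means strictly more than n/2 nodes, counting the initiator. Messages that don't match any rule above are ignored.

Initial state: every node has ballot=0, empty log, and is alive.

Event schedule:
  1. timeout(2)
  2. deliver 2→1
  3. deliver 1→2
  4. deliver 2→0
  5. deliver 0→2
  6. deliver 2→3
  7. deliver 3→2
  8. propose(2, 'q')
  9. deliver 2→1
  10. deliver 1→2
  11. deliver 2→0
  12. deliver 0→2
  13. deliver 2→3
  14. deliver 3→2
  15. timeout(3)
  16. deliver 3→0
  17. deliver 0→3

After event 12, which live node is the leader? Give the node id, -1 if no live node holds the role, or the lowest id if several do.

e1 timeout(2): 2[cand,b=6,-]
e2 deliver 2→1: 1[foll,b=6,-]
e3 deliver 1→2: ·
e4 deliver 2→0: 0[foll,b=6,-]
e5 deliver 0→2: 2[lead,b=6,-]
e6 deliver 2→3: 3[foll,b=6,-]
e7 deliver 3→2: ·
e8 propose(2,'q'): ·
e9 deliver 2→1: 1[foll,b=6,q]
e10 deliver 1→2: ·
e11 deliver 2→0: 0[foll,b=6,q]
e12 deliver 0→2: 2[lead,b=6,q]

2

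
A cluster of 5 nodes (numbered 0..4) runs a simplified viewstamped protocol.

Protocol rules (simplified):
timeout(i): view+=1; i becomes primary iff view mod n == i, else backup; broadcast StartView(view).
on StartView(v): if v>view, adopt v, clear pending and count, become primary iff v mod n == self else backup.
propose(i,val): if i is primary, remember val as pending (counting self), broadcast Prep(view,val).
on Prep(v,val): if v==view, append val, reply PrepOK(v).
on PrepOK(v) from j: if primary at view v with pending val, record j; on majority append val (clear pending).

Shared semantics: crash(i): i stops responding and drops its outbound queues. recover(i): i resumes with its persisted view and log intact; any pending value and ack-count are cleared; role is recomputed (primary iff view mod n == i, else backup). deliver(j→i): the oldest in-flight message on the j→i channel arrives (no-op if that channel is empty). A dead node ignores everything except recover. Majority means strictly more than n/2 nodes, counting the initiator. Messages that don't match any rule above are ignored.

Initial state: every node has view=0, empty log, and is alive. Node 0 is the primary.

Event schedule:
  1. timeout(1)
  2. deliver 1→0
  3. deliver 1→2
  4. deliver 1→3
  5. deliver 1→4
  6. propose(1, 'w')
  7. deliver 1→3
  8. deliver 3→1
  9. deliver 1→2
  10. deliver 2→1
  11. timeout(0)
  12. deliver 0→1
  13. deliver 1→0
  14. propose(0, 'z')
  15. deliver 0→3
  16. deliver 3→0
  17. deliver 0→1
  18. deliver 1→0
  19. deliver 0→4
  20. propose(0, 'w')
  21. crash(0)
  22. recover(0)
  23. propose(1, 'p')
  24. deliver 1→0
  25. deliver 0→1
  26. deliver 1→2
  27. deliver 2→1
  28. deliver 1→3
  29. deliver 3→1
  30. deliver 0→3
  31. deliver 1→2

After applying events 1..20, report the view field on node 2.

1

[1] timeout(1) → N1(prim v1 [-])
[2] deliver 1→0 → N0(back v1 [-])
[3] deliver 1→2 → N2(back v1 [-])
[4] deliver 1→3 → N3(back v1 [-])
[5] deliver 1→4 → N4(back v1 [-])
[6] propose(1,'w') → ∅
[7] deliver 1→3 → N3(back v1 [w])
[8] deliver 3→1 → ∅
[9] deliver 1→2 → N2(back v1 [w])
[10] deliver 2→1 → N1(prim v1 [w])
[11] timeout(0) → N0(back v2 [-])
[12] deliver 0→1 → N1(back v2 [w])
[13] deliver 1→0 → ∅
[14] propose(0,'z') → ∅
[15] deliver 0→3 → N3(back v2 [w])
[16] deliver 3→0 → ∅
[17] deliver 0→1 → ∅
[18] deliver 1→0 → ∅
[19] deliver 0→4 → N4(back v2 [-])
[20] propose(0,'w') → ∅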